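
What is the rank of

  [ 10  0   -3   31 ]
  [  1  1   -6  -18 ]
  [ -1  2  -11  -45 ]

ρ1 -> 1/10·ρ1
  [  1  0  -3/10  31/10 ]
  [  1  1     -6    -18 ]
  [ -1  2    -11    -45 ]
ρ2 -> ρ2 − ρ1
  [  1  0   -3/10    31/10 ]
  [  0  1  -57/10  -211/10 ]
  [ -1  2     -11      -45 ]
ρ3 -> ρ3 + ρ1
  [ 1  0    -3/10    31/10 ]
  [ 0  1   -57/10  -211/10 ]
  [ 0  2  -113/10  -419/10 ]
ρ3 -> ρ3 − 2·ρ2
  [ 1  0   -3/10    31/10 ]
  [ 0  1  -57/10  -211/10 ]
  [ 0  0    1/10     3/10 ]
ρ3 -> 10·ρ3
  [ 1  0   -3/10    31/10 ]
  [ 0  1  -57/10  -211/10 ]
  [ 0  0       1        3 ]
ρ2 -> ρ2 + 57/10·ρ3
  [ 1  0  -3/10  31/10 ]
  [ 0  1      0     -4 ]
  [ 0  0      1      3 ]
ρ1 -> ρ1 + 3/10·ρ3
  [ 1  0  0   4 ]
  [ 0  1  0  -4 ]
  [ 0  0  1   3 ]
The reduced form has 3 nonzero rows.

rank = 3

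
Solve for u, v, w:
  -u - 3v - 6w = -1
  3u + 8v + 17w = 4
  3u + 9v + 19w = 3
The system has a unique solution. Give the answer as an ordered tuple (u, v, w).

Form the augmented matrix and row-reduce:
  [ -1  -3  -6  |  -1 ]
  [  3   8  17  |   4 ]
  [  3   9  19  |   3 ]
r1 → -1·r1
  [ 1  3   6  |  1 ]
  [ 3  8  17  |  4 ]
  [ 3  9  19  |  3 ]
r2 → r2 − 3·r1
  [ 1   3   6  |  1 ]
  [ 0  -1  -1  |  1 ]
  [ 3   9  19  |  3 ]
r3 → r3 − 3·r1
  [ 1   3   6  |  1 ]
  [ 0  -1  -1  |  1 ]
  [ 0   0   1  |  0 ]
r2 → -1·r2
  [ 1  3  6  |   1 ]
  [ 0  1  1  |  -1 ]
  [ 0  0  1  |   0 ]
r2 → r2 − r3
  [ 1  3  6  |   1 ]
  [ 0  1  0  |  -1 ]
  [ 0  0  1  |   0 ]
r1 → r1 − 6·r3
  [ 1  3  0  |   1 ]
  [ 0  1  0  |  -1 ]
  [ 0  0  1  |   0 ]
r1 → r1 − 3·r2
  [ 1  0  0  |   4 ]
  [ 0  1  0  |  -1 ]
  [ 0  0  1  |   0 ]
Reading off the last column: u = 4, v = -1, w = 0.

(4, -1, 0)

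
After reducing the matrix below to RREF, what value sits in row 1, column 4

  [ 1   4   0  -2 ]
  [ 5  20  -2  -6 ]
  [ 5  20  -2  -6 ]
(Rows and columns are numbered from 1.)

R2 := R2 − 5·R1
  [ 1   4   0  -2 ]
  [ 0   0  -2   4 ]
  [ 5  20  -2  -6 ]
R3 := R3 − 5·R1
  [ 1  4   0  -2 ]
  [ 0  0  -2   4 ]
  [ 0  0  -2   4 ]
R2 := -1/2·R2
  [ 1  4   0  -2 ]
  [ 0  0   1  -2 ]
  [ 0  0  -2   4 ]
R3 := R3 + 2·R2
  [ 1  4  0  -2 ]
  [ 0  0  1  -2 ]
  [ 0  0  0   0 ]

-2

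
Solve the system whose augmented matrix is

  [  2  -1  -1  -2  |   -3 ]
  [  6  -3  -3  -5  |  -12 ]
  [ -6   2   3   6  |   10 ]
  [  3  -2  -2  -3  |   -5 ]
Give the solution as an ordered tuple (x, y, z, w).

ρ1 -> 1/2·ρ1
ρ2 -> ρ2 − 6·ρ1
ρ3 -> ρ3 + 6·ρ1
ρ4 -> ρ4 − 3·ρ1
ρ2 ↔ ρ3
ρ2 -> -1·ρ2
ρ4 -> ρ4 + 1/2·ρ2
ρ3 ↔ ρ4
ρ3 -> -2·ρ3
ρ1 -> ρ1 + ρ4
ρ1 -> ρ1 + 1/2·ρ3
ρ1 -> ρ1 + 1/2·ρ2
Reading off the last column: x = -4, y = -1, z = 2, w = -3.

(-4, -1, 2, -3)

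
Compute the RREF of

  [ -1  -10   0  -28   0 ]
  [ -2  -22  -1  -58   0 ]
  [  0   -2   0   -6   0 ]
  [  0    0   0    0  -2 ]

[[1, 0, 0, -2, 0], [0, 1, 0, 3, 0], [0, 0, 1, -4, 0], [0, 0, 0, 0, 1]]

Multiply ρ1 by -1.
  [  1   10   0   28   0 ]
  [ -2  -22  -1  -58   0 ]
  [  0   -2   0   -6   0 ]
  [  0    0   0    0  -2 ]
Add 2 times ρ1 to ρ2.
  [ 1  10   0  28   0 ]
  [ 0  -2  -1  -2   0 ]
  [ 0  -2   0  -6   0 ]
  [ 0   0   0   0  -2 ]
Multiply ρ2 by -1/2.
  [ 1  10    0  28   0 ]
  [ 0   1  1/2   1   0 ]
  [ 0  -2    0  -6   0 ]
  [ 0   0    0   0  -2 ]
Add 2 times ρ2 to ρ3.
  [ 1  10    0  28   0 ]
  [ 0   1  1/2   1   0 ]
  [ 0   0    1  -4   0 ]
  [ 0   0    0   0  -2 ]
Multiply ρ4 by -1/2.
  [ 1  10    0  28  0 ]
  [ 0   1  1/2   1  0 ]
  [ 0   0    1  -4  0 ]
  [ 0   0    0   0  1 ]
Subtract 1/2 times ρ3 from ρ2.
  [ 1  10  0  28  0 ]
  [ 0   1  0   3  0 ]
  [ 0   0  1  -4  0 ]
  [ 0   0  0   0  1 ]
Subtract 10 times ρ2 from ρ1.
  [ 1  0  0  -2  0 ]
  [ 0  1  0   3  0 ]
  [ 0  0  1  -4  0 ]
  [ 0  0  0   0  1 ]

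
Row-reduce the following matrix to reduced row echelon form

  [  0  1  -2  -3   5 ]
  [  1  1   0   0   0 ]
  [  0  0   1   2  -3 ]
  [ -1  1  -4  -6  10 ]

[[1, 0, 0, -1, 1], [0, 1, 0, 1, -1], [0, 0, 1, 2, -3], [0, 0, 0, 0, 0]]

Swap R1 and R2.
  [  1  1   0   0   0 ]
  [  0  1  -2  -3   5 ]
  [  0  0   1   2  -3 ]
  [ -1  1  -4  -6  10 ]
Add R1 to R4.
  [ 1  1   0   0   0 ]
  [ 0  1  -2  -3   5 ]
  [ 0  0   1   2  -3 ]
  [ 0  2  -4  -6  10 ]
Subtract 2 times R2 from R4.
  [ 1  1   0   0   0 ]
  [ 0  1  -2  -3   5 ]
  [ 0  0   1   2  -3 ]
  [ 0  0   0   0   0 ]
Add 2 times R3 to R2.
  [ 1  1  0  0   0 ]
  [ 0  1  0  1  -1 ]
  [ 0  0  1  2  -3 ]
  [ 0  0  0  0   0 ]
Subtract R2 from R1.
  [ 1  0  0  -1   1 ]
  [ 0  1  0   1  -1 ]
  [ 0  0  1   2  -3 ]
  [ 0  0  0   0   0 ]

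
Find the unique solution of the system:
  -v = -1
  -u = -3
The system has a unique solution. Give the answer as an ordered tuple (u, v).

(3, 1)

Form the augmented matrix and row-reduce:
  [  0  -1  |  -1 ]
  [ -1   0  |  -3 ]
R1 <-> R2
  [ -1   0  |  -3 ]
  [  0  -1  |  -1 ]
R1 → -1·R1
  [ 1   0  |   3 ]
  [ 0  -1  |  -1 ]
R2 → -1·R2
  [ 1  0  |  3 ]
  [ 0  1  |  1 ]
Reading off the last column: u = 3, v = 1.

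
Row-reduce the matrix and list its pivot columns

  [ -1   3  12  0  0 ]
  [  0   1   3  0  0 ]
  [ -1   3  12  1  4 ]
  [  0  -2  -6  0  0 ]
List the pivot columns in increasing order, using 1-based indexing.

1, 2, 4

r1 → -1·r1
  [  1  -3  -12  0  0 ]
  [  0   1    3  0  0 ]
  [ -1   3   12  1  4 ]
  [  0  -2   -6  0  0 ]
r3 → r3 + r1
  [ 1  -3  -12  0  0 ]
  [ 0   1    3  0  0 ]
  [ 0   0    0  1  4 ]
  [ 0  -2   -6  0  0 ]
r4 → r4 + 2·r2
  [ 1  -3  -12  0  0 ]
  [ 0   1    3  0  0 ]
  [ 0   0    0  1  4 ]
  [ 0   0    0  0  0 ]
r1 → r1 + 3·r2
  [ 1  0  -3  0  0 ]
  [ 0  1   3  0  0 ]
  [ 0  0   0  1  4 ]
  [ 0  0   0  0  0 ]
Pivot columns are the columns containing a leading 1.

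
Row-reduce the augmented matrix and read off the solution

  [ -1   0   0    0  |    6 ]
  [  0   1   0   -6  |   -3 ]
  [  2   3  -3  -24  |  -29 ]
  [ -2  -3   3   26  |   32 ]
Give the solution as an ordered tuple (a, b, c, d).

r1 -> -1·r1
r3 -> r3 − 2·r1
r4 -> r4 + 2·r1
r3 -> r3 − 3·r2
r4 -> r4 + 3·r2
r3 -> -1/3·r3
r4 -> r4 − 3·r3
r4 -> 1/2·r4
r3 -> r3 − 2·r4
r2 -> r2 + 6·r4
Reading off the last column: a = -6, b = 6, c = -1/3, d = 3/2.

(-6, 6, -1/3, 3/2)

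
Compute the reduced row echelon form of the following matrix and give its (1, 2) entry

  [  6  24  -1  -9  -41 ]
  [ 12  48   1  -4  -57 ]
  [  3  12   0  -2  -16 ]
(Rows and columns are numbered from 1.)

4

Multiply R1 by 1/6.
Subtract 12 times R1 from R2.
Subtract 3 times R1 from R3.
Multiply R2 by 1/3.
Subtract 1/2 times R2 from R3.
Multiply R3 by 6.
Subtract 14/3 times R3 from R2.
Add 3/2 times R3 to R1.
Add 1/6 times R2 to R1.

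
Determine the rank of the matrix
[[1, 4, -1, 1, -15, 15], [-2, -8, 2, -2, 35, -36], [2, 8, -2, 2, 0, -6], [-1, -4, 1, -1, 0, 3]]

ρ2 -> ρ2 + 2·ρ1
  [  1   4  -1   1  -15  15 ]
  [  0   0   0   0    5  -6 ]
  [  2   8  -2   2    0  -6 ]
  [ -1  -4   1  -1    0   3 ]
ρ3 -> ρ3 − 2·ρ1
  [  1   4  -1   1  -15   15 ]
  [  0   0   0   0    5   -6 ]
  [  0   0   0   0   30  -36 ]
  [ -1  -4   1  -1    0    3 ]
ρ4 -> ρ4 + ρ1
  [ 1  4  -1  1  -15   15 ]
  [ 0  0   0  0    5   -6 ]
  [ 0  0   0  0   30  -36 ]
  [ 0  0   0  0  -15   18 ]
ρ2 -> 1/5·ρ2
  [ 1  4  -1  1  -15    15 ]
  [ 0  0   0  0    1  -6/5 ]
  [ 0  0   0  0   30   -36 ]
  [ 0  0   0  0  -15    18 ]
ρ3 -> ρ3 − 30·ρ2
  [ 1  4  -1  1  -15    15 ]
  [ 0  0   0  0    1  -6/5 ]
  [ 0  0   0  0    0     0 ]
  [ 0  0   0  0  -15    18 ]
ρ4 -> ρ4 + 15·ρ2
  [ 1  4  -1  1  -15    15 ]
  [ 0  0   0  0    1  -6/5 ]
  [ 0  0   0  0    0     0 ]
  [ 0  0   0  0    0     0 ]
ρ1 -> ρ1 + 15·ρ2
  [ 1  4  -1  1  0    -3 ]
  [ 0  0   0  0  1  -6/5 ]
  [ 0  0   0  0  0     0 ]
  [ 0  0   0  0  0     0 ]
The reduced form has 2 nonzero rows.

rank = 2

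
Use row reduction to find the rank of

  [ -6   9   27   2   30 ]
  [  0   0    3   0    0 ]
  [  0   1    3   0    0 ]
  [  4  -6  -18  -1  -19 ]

r1 -> -1/6·r1
r4 -> r4 − 4·r1
r2 ↔ r3
r3 -> 1/3·r3
r4 -> 3·r4
r1 -> r1 + 1/3·r4
r2 -> r2 − 3·r3
r1 -> r1 + 9/2·r3
r1 -> r1 + 3/2·r2
The reduced form has 4 nonzero rows.

rank = 4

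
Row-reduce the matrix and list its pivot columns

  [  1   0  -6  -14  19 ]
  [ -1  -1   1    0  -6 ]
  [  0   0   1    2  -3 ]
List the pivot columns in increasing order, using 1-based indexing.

1, 2, 3

r2 ← r2 + r1
  [ 1   0  -6  -14  19 ]
  [ 0  -1  -5  -14  13 ]
  [ 0   0   1    2  -3 ]
r2 ← -1·r2
  [ 1  0  -6  -14   19 ]
  [ 0  1   5   14  -13 ]
  [ 0  0   1    2   -3 ]
r2 ← r2 − 5·r3
  [ 1  0  -6  -14  19 ]
  [ 0  1   0    4   2 ]
  [ 0  0   1    2  -3 ]
r1 ← r1 + 6·r3
  [ 1  0  0  -2   1 ]
  [ 0  1  0   4   2 ]
  [ 0  0  1   2  -3 ]
Pivot columns are the columns containing a leading 1.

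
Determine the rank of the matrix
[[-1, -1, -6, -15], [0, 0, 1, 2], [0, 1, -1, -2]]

r1 → -1·r1
r2 <=> r3
r2 → r2 + r3
r1 → r1 − 6·r3
r1 → r1 − r2
The reduced form has 3 nonzero rows.

rank = 3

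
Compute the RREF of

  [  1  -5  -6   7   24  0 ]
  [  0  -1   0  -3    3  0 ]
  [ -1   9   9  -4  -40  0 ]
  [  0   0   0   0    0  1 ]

r3 → r3 + r1
  [ 1  -5  -6   7   24  0 ]
  [ 0  -1   0  -3    3  0 ]
  [ 0   4   3   3  -16  0 ]
  [ 0   0   0   0    0  1 ]
r2 → -1·r2
  [ 1  -5  -6  7   24  0 ]
  [ 0   1   0  3   -3  0 ]
  [ 0   4   3  3  -16  0 ]
  [ 0   0   0  0    0  1 ]
r3 → r3 − 4·r2
  [ 1  -5  -6   7  24  0 ]
  [ 0   1   0   3  -3  0 ]
  [ 0   0   3  -9  -4  0 ]
  [ 0   0   0   0   0  1 ]
r3 → 1/3·r3
  [ 1  -5  -6   7    24  0 ]
  [ 0   1   0   3    -3  0 ]
  [ 0   0   1  -3  -4/3  0 ]
  [ 0   0   0   0     0  1 ]
r1 → r1 + 6·r3
  [ 1  -5  0  -11    16  0 ]
  [ 0   1  0    3    -3  0 ]
  [ 0   0  1   -3  -4/3  0 ]
  [ 0   0  0    0     0  1 ]
r1 → r1 + 5·r2
  [ 1  0  0   4     1  0 ]
  [ 0  1  0   3    -3  0 ]
  [ 0  0  1  -3  -4/3  0 ]
  [ 0  0  0   0     0  1 ]

[[1, 0, 0, 4, 1, 0], [0, 1, 0, 3, -3, 0], [0, 0, 1, -3, -4/3, 0], [0, 0, 0, 0, 0, 1]]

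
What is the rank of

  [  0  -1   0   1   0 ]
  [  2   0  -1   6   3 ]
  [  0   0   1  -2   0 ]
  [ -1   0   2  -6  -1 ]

R1 <=> R2
  [  2   0  -1   6   3 ]
  [  0  -1   0   1   0 ]
  [  0   0   1  -2   0 ]
  [ -1   0   2  -6  -1 ]
R1 → 1/2·R1
  [  1   0  -1/2   3  3/2 ]
  [  0  -1     0   1    0 ]
  [  0   0     1  -2    0 ]
  [ -1   0     2  -6   -1 ]
R4 → R4 + R1
  [ 1   0  -1/2   3  3/2 ]
  [ 0  -1     0   1    0 ]
  [ 0   0     1  -2    0 ]
  [ 0   0   3/2  -3  1/2 ]
R2 → -1·R2
  [ 1  0  -1/2   3  3/2 ]
  [ 0  1     0  -1    0 ]
  [ 0  0     1  -2    0 ]
  [ 0  0   3/2  -3  1/2 ]
R4 → R4 − 3/2·R3
  [ 1  0  -1/2   3  3/2 ]
  [ 0  1     0  -1    0 ]
  [ 0  0     1  -2    0 ]
  [ 0  0     0   0  1/2 ]
R4 → 2·R4
  [ 1  0  -1/2   3  3/2 ]
  [ 0  1     0  -1    0 ]
  [ 0  0     1  -2    0 ]
  [ 0  0     0   0    1 ]
R1 → R1 − 3/2·R4
  [ 1  0  -1/2   3  0 ]
  [ 0  1     0  -1  0 ]
  [ 0  0     1  -2  0 ]
  [ 0  0     0   0  1 ]
R1 → R1 + 1/2·R3
  [ 1  0  0   2  0 ]
  [ 0  1  0  -1  0 ]
  [ 0  0  1  -2  0 ]
  [ 0  0  0   0  1 ]
The reduced form has 4 nonzero rows.

rank = 4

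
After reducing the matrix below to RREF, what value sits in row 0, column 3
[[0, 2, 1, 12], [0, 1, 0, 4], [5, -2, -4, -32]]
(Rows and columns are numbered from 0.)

r1 ↔ r3
  [ 5  -2  -4  -32 ]
  [ 0   1   0    4 ]
  [ 0   2   1   12 ]
r1 -> 1/5·r1
  [ 1  -2/5  -4/5  -32/5 ]
  [ 0     1     0      4 ]
  [ 0     2     1     12 ]
r3 -> r3 − 2·r2
  [ 1  -2/5  -4/5  -32/5 ]
  [ 0     1     0      4 ]
  [ 0     0     1      4 ]
r1 -> r1 + 4/5·r3
  [ 1  -2/5  0  -16/5 ]
  [ 0     1  0      4 ]
  [ 0     0  1      4 ]
r1 -> r1 + 2/5·r2
  [ 1  0  0  -8/5 ]
  [ 0  1  0     4 ]
  [ 0  0  1     4 ]

-8/5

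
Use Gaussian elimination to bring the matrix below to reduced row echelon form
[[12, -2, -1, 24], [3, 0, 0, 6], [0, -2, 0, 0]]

[[1, 0, 0, 2], [0, 1, 0, 0], [0, 0, 1, 0]]

R1 -> 1/12·R1
  [ 1  -1/6  -1/12  2 ]
  [ 3     0      0  6 ]
  [ 0    -2      0  0 ]
R2 -> R2 − 3·R1
  [ 1  -1/6  -1/12  2 ]
  [ 0   1/2    1/4  0 ]
  [ 0    -2      0  0 ]
R2 -> 2·R2
  [ 1  -1/6  -1/12  2 ]
  [ 0     1    1/2  0 ]
  [ 0    -2      0  0 ]
R3 -> R3 + 2·R2
  [ 1  -1/6  -1/12  2 ]
  [ 0     1    1/2  0 ]
  [ 0     0      1  0 ]
R2 -> R2 − 1/2·R3
  [ 1  -1/6  -1/12  2 ]
  [ 0     1      0  0 ]
  [ 0     0      1  0 ]
R1 -> R1 + 1/12·R3
  [ 1  -1/6  0  2 ]
  [ 0     1  0  0 ]
  [ 0     0  1  0 ]
R1 -> R1 + 1/6·R2
  [ 1  0  0  2 ]
  [ 0  1  0  0 ]
  [ 0  0  1  0 ]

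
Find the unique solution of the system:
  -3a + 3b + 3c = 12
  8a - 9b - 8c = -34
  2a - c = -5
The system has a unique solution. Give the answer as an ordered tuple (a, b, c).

Form the augmented matrix and row-reduce:
  [ -3   3   3  |   12 ]
  [  8  -9  -8  |  -34 ]
  [  2   0  -1  |   -5 ]
ρ1 -> -1/3·ρ1
ρ2 -> ρ2 − 8·ρ1
ρ3 -> ρ3 − 2·ρ1
ρ2 -> -1·ρ2
ρ3 -> ρ3 − 2·ρ2
ρ1 -> ρ1 + ρ3
ρ1 -> ρ1 + ρ2
Reading off the last column: a = -3, b = 2, c = -1.

(-3, 2, -1)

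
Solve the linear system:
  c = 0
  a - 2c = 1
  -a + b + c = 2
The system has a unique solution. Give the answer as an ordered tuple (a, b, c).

(1, 3, 0)

Form the augmented matrix and row-reduce:
  [  0  0   1  |  0 ]
  [  1  0  -2  |  1 ]
  [ -1  1   1  |  2 ]
ρ1 <-> ρ2
  [  1  0  -2  |  1 ]
  [  0  0   1  |  0 ]
  [ -1  1   1  |  2 ]
ρ3 := ρ3 + ρ1
  [ 1  0  -2  |  1 ]
  [ 0  0   1  |  0 ]
  [ 0  1  -1  |  3 ]
ρ2 <-> ρ3
  [ 1  0  -2  |  1 ]
  [ 0  1  -1  |  3 ]
  [ 0  0   1  |  0 ]
ρ2 := ρ2 + ρ3
  [ 1  0  -2  |  1 ]
  [ 0  1   0  |  3 ]
  [ 0  0   1  |  0 ]
ρ1 := ρ1 + 2·ρ3
  [ 1  0  0  |  1 ]
  [ 0  1  0  |  3 ]
  [ 0  0  1  |  0 ]
Reading off the last column: a = 1, b = 3, c = 0.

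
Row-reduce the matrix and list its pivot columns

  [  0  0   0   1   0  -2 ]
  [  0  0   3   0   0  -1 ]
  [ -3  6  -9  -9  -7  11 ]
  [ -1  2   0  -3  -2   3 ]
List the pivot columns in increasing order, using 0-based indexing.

0, 2, 3, 4

Swap ρ1 and ρ3.
  [ -3  6  -9  -9  -7  11 ]
  [  0  0   3   0   0  -1 ]
  [  0  0   0   1   0  -2 ]
  [ -1  2   0  -3  -2   3 ]
Multiply ρ1 by -1/3.
  [  1  -2  3   3  7/3  -11/3 ]
  [  0   0  3   0    0     -1 ]
  [  0   0  0   1    0     -2 ]
  [ -1   2  0  -3   -2      3 ]
Add ρ1 to ρ4.
  [ 1  -2  3  3  7/3  -11/3 ]
  [ 0   0  3  0    0     -1 ]
  [ 0   0  0  1    0     -2 ]
  [ 0   0  3  0  1/3   -2/3 ]
Multiply ρ2 by 1/3.
  [ 1  -2  3  3  7/3  -11/3 ]
  [ 0   0  1  0    0   -1/3 ]
  [ 0   0  0  1    0     -2 ]
  [ 0   0  3  0  1/3   -2/3 ]
Subtract 3 times ρ2 from ρ4.
  [ 1  -2  3  3  7/3  -11/3 ]
  [ 0   0  1  0    0   -1/3 ]
  [ 0   0  0  1    0     -2 ]
  [ 0   0  0  0  1/3    1/3 ]
Multiply ρ4 by 3.
  [ 1  -2  3  3  7/3  -11/3 ]
  [ 0   0  1  0    0   -1/3 ]
  [ 0   0  0  1    0     -2 ]
  [ 0   0  0  0    1      1 ]
Subtract 7/3 times ρ4 from ρ1.
  [ 1  -2  3  3  0    -6 ]
  [ 0   0  1  0  0  -1/3 ]
  [ 0   0  0  1  0    -2 ]
  [ 0   0  0  0  1     1 ]
Subtract 3 times ρ3 from ρ1.
  [ 1  -2  3  0  0     0 ]
  [ 0   0  1  0  0  -1/3 ]
  [ 0   0  0  1  0    -2 ]
  [ 0   0  0  0  1     1 ]
Subtract 3 times ρ2 from ρ1.
  [ 1  -2  0  0  0     1 ]
  [ 0   0  1  0  0  -1/3 ]
  [ 0   0  0  1  0    -2 ]
  [ 0   0  0  0  1     1 ]
Pivot columns are the columns containing a leading 1.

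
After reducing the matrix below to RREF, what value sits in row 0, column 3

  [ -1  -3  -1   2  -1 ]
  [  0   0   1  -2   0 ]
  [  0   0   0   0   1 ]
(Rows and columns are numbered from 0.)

Multiply ρ1 by -1.
  [ 1  3  1  -2  1 ]
  [ 0  0  1  -2  0 ]
  [ 0  0  0   0  1 ]
Subtract ρ3 from ρ1.
  [ 1  3  1  -2  0 ]
  [ 0  0  1  -2  0 ]
  [ 0  0  0   0  1 ]
Subtract ρ2 from ρ1.
  [ 1  3  0   0  0 ]
  [ 0  0  1  -2  0 ]
  [ 0  0  0   0  1 ]

0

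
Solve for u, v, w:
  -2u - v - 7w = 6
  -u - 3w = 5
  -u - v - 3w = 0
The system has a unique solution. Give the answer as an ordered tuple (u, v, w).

(-2, 5, -1)

Form the augmented matrix and row-reduce:
  [ -2  -1  -7  |  6 ]
  [ -1   0  -3  |  5 ]
  [ -1  -1  -3  |  0 ]
Multiply r1 by -1/2.
  [  1  1/2  7/2  |  -3 ]
  [ -1    0   -3  |   5 ]
  [ -1   -1   -3  |   0 ]
Add r1 to r2.
  [  1  1/2  7/2  |  -3 ]
  [  0  1/2  1/2  |   2 ]
  [ -1   -1   -3  |   0 ]
Add r1 to r3.
  [ 1   1/2  7/2  |  -3 ]
  [ 0   1/2  1/2  |   2 ]
  [ 0  -1/2  1/2  |  -3 ]
Multiply r2 by 2.
  [ 1   1/2  7/2  |  -3 ]
  [ 0     1    1  |   4 ]
  [ 0  -1/2  1/2  |  -3 ]
Add 1/2 times r2 to r3.
  [ 1  1/2  7/2  |  -3 ]
  [ 0    1    1  |   4 ]
  [ 0    0    1  |  -1 ]
Subtract r3 from r2.
  [ 1  1/2  7/2  |  -3 ]
  [ 0    1    0  |   5 ]
  [ 0    0    1  |  -1 ]
Subtract 7/2 times r3 from r1.
  [ 1  1/2  0  |  1/2 ]
  [ 0    1  0  |    5 ]
  [ 0    0  1  |   -1 ]
Subtract 1/2 times r2 from r1.
  [ 1  0  0  |  -2 ]
  [ 0  1  0  |   5 ]
  [ 0  0  1  |  -1 ]
Reading off the last column: u = -2, v = 5, w = -1.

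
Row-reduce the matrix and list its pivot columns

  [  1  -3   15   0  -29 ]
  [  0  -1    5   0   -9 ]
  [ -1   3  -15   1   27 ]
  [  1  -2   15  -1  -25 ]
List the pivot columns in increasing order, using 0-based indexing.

Add R1 to R3.
  [ 1  -3  15   0  -29 ]
  [ 0  -1   5   0   -9 ]
  [ 0   0   0   1   -2 ]
  [ 1  -2  15  -1  -25 ]
Subtract R1 from R4.
  [ 1  -3  15   0  -29 ]
  [ 0  -1   5   0   -9 ]
  [ 0   0   0   1   -2 ]
  [ 0   1   0  -1    4 ]
Multiply R2 by -1.
  [ 1  -3  15   0  -29 ]
  [ 0   1  -5   0    9 ]
  [ 0   0   0   1   -2 ]
  [ 0   1   0  -1    4 ]
Subtract R2 from R4.
  [ 1  -3  15   0  -29 ]
  [ 0   1  -5   0    9 ]
  [ 0   0   0   1   -2 ]
  [ 0   0   5  -1   -5 ]
Swap R3 and R4.
  [ 1  -3  15   0  -29 ]
  [ 0   1  -5   0    9 ]
  [ 0   0   5  -1   -5 ]
  [ 0   0   0   1   -2 ]
Multiply R3 by 1/5.
  [ 1  -3  15     0  -29 ]
  [ 0   1  -5     0    9 ]
  [ 0   0   1  -1/5   -1 ]
  [ 0   0   0     1   -2 ]
Add 1/5 times R4 to R3.
  [ 1  -3  15  0   -29 ]
  [ 0   1  -5  0     9 ]
  [ 0   0   1  0  -7/5 ]
  [ 0   0   0  1    -2 ]
Add 5 times R3 to R2.
  [ 1  -3  15  0   -29 ]
  [ 0   1   0  0     2 ]
  [ 0   0   1  0  -7/5 ]
  [ 0   0   0  1    -2 ]
Subtract 15 times R3 from R1.
  [ 1  -3  0  0    -8 ]
  [ 0   1  0  0     2 ]
  [ 0   0  1  0  -7/5 ]
  [ 0   0  0  1    -2 ]
Add 3 times R2 to R1.
  [ 1  0  0  0    -2 ]
  [ 0  1  0  0     2 ]
  [ 0  0  1  0  -7/5 ]
  [ 0  0  0  1    -2 ]
Pivot columns are the columns containing a leading 1.

0, 1, 2, 3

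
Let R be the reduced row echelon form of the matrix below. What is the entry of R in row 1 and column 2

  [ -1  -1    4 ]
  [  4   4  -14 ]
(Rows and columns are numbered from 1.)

1

R1 := -1·R1
  [ 1  1   -4 ]
  [ 4  4  -14 ]
R2 := R2 − 4·R1
  [ 1  1  -4 ]
  [ 0  0   2 ]
R2 := 1/2·R2
  [ 1  1  -4 ]
  [ 0  0   1 ]
R1 := R1 + 4·R2
  [ 1  1  0 ]
  [ 0  0  1 ]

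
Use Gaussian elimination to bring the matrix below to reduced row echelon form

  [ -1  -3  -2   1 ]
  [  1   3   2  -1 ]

[[1, 3, 2, -1], [0, 0, 0, 0]]

R1 -> -1·R1
  [ 1  3  2  -1 ]
  [ 1  3  2  -1 ]
R2 -> R2 − R1
  [ 1  3  2  -1 ]
  [ 0  0  0   0 ]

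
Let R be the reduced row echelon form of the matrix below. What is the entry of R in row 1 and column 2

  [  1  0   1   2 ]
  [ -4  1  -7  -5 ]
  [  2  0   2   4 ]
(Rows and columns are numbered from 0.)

Add 4 times R1 to R2.
  [ 1  0   1  2 ]
  [ 0  1  -3  3 ]
  [ 2  0   2  4 ]
Subtract 2 times R1 from R3.
  [ 1  0   1  2 ]
  [ 0  1  -3  3 ]
  [ 0  0   0  0 ]

-3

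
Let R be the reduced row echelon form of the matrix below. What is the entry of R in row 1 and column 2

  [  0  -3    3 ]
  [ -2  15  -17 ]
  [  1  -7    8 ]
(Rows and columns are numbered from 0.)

R1 <-> R2
R1 -> -1/2·R1
R3 -> R3 − R1
R2 -> -1/3·R2
R3 -> R3 − 1/2·R2
R1 -> R1 + 15/2·R2

-1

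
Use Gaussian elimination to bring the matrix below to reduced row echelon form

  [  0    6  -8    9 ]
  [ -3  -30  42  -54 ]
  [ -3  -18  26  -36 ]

R1 <=> R2
  [ -3  -30  42  -54 ]
  [  0    6  -8    9 ]
  [ -3  -18  26  -36 ]
R1 -> -1/3·R1
  [  1   10  -14   18 ]
  [  0    6   -8    9 ]
  [ -3  -18   26  -36 ]
R3 -> R3 + 3·R1
  [ 1  10  -14  18 ]
  [ 0   6   -8   9 ]
  [ 0  12  -16  18 ]
R2 -> 1/6·R2
  [ 1  10   -14   18 ]
  [ 0   1  -4/3  3/2 ]
  [ 0  12   -16   18 ]
R3 -> R3 − 12·R2
  [ 1  10   -14   18 ]
  [ 0   1  -4/3  3/2 ]
  [ 0   0     0    0 ]
R1 -> R1 − 10·R2
  [ 1  0  -2/3    3 ]
  [ 0  1  -4/3  3/2 ]
  [ 0  0     0    0 ]

[[1, 0, -2/3, 3], [0, 1, -4/3, 3/2], [0, 0, 0, 0]]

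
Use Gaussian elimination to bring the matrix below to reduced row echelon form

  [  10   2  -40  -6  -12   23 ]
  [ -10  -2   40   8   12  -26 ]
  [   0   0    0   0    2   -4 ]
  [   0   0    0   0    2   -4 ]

[[1, 1/5, -4, 0, 0, -1], [0, 0, 0, 1, 0, -3/2], [0, 0, 0, 0, 1, -2], [0, 0, 0, 0, 0, 0]]

Multiply R1 by 1/10.
  [   1  1/5  -4  -3/5  -6/5  23/10 ]
  [ -10   -2  40     8    12    -26 ]
  [   0    0   0     0     2     -4 ]
  [   0    0   0     0     2     -4 ]
Add 10 times R1 to R2.
  [ 1  1/5  -4  -3/5  -6/5  23/10 ]
  [ 0    0   0     2     0     -3 ]
  [ 0    0   0     0     2     -4 ]
  [ 0    0   0     0     2     -4 ]
Multiply R2 by 1/2.
  [ 1  1/5  -4  -3/5  -6/5  23/10 ]
  [ 0    0   0     1     0   -3/2 ]
  [ 0    0   0     0     2     -4 ]
  [ 0    0   0     0     2     -4 ]
Multiply R3 by 1/2.
  [ 1  1/5  -4  -3/5  -6/5  23/10 ]
  [ 0    0   0     1     0   -3/2 ]
  [ 0    0   0     0     1     -2 ]
  [ 0    0   0     0     2     -4 ]
Subtract 2 times R3 from R4.
  [ 1  1/5  -4  -3/5  -6/5  23/10 ]
  [ 0    0   0     1     0   -3/2 ]
  [ 0    0   0     0     1     -2 ]
  [ 0    0   0     0     0      0 ]
Add 6/5 times R3 to R1.
  [ 1  1/5  -4  -3/5  0  -1/10 ]
  [ 0    0   0     1  0   -3/2 ]
  [ 0    0   0     0  1     -2 ]
  [ 0    0   0     0  0      0 ]
Add 3/5 times R2 to R1.
  [ 1  1/5  -4  0  0    -1 ]
  [ 0    0   0  1  0  -3/2 ]
  [ 0    0   0  0  1    -2 ]
  [ 0    0   0  0  0     0 ]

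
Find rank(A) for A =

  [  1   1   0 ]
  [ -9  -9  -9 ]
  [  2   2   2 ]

Add 9 times ρ1 to ρ2.
  [ 1  1   0 ]
  [ 0  0  -9 ]
  [ 2  2   2 ]
Subtract 2 times ρ1 from ρ3.
  [ 1  1   0 ]
  [ 0  0  -9 ]
  [ 0  0   2 ]
Multiply ρ2 by -1/9.
  [ 1  1  0 ]
  [ 0  0  1 ]
  [ 0  0  2 ]
Subtract 2 times ρ2 from ρ3.
  [ 1  1  0 ]
  [ 0  0  1 ]
  [ 0  0  0 ]
The reduced form has 2 nonzero rows.

rank = 2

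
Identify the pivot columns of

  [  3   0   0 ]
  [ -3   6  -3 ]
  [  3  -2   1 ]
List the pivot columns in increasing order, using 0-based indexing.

0, 1

R1 → 1/3·R1
  [  1   0   0 ]
  [ -3   6  -3 ]
  [  3  -2   1 ]
R2 → R2 + 3·R1
  [ 1   0   0 ]
  [ 0   6  -3 ]
  [ 3  -2   1 ]
R3 → R3 − 3·R1
  [ 1   0   0 ]
  [ 0   6  -3 ]
  [ 0  -2   1 ]
R2 → 1/6·R2
  [ 1   0     0 ]
  [ 0   1  -1/2 ]
  [ 0  -2     1 ]
R3 → R3 + 2·R2
  [ 1  0     0 ]
  [ 0  1  -1/2 ]
  [ 0  0     0 ]
Pivot columns are the columns containing a leading 1.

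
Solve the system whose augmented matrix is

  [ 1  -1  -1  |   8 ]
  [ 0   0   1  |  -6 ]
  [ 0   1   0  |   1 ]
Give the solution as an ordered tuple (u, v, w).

R2 <=> R3
  [ 1  -1  -1  |   8 ]
  [ 0   1   0  |   1 ]
  [ 0   0   1  |  -6 ]
R1 -> R1 + R3
  [ 1  -1  0  |   2 ]
  [ 0   1  0  |   1 ]
  [ 0   0  1  |  -6 ]
R1 -> R1 + R2
  [ 1  0  0  |   3 ]
  [ 0  1  0  |   1 ]
  [ 0  0  1  |  -6 ]
Reading off the last column: u = 3, v = 1, w = -6.

(3, 1, -6)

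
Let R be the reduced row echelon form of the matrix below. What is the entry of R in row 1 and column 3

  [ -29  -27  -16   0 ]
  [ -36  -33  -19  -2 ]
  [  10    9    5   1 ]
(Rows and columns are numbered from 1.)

-1

ρ1 -> -1/29·ρ1
ρ2 -> ρ2 + 36·ρ1
ρ3 -> ρ3 − 10·ρ1
ρ2 -> 29/15·ρ2
ρ3 -> ρ3 + 9/29·ρ2
ρ3 -> -5·ρ3
ρ2 -> ρ2 + 58/15·ρ3
ρ1 -> ρ1 − 27/29·ρ2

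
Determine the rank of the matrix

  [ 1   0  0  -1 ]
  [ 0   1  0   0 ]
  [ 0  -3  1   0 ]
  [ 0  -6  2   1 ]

rank = 4

ρ3 ← ρ3 + 3·ρ2
  [ 1   0  0  -1 ]
  [ 0   1  0   0 ]
  [ 0   0  1   0 ]
  [ 0  -6  2   1 ]
ρ4 ← ρ4 + 6·ρ2
  [ 1  0  0  -1 ]
  [ 0  1  0   0 ]
  [ 0  0  1   0 ]
  [ 0  0  2   1 ]
ρ4 ← ρ4 − 2·ρ3
  [ 1  0  0  -1 ]
  [ 0  1  0   0 ]
  [ 0  0  1   0 ]
  [ 0  0  0   1 ]
ρ1 ← ρ1 + ρ4
  [ 1  0  0  0 ]
  [ 0  1  0  0 ]
  [ 0  0  1  0 ]
  [ 0  0  0  1 ]
The reduced form has 4 nonzero rows.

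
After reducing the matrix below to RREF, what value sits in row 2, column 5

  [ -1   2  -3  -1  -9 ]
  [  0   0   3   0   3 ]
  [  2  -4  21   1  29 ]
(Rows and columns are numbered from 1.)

1

R1 → -1·R1
  [ 1  -2   3  1   9 ]
  [ 0   0   3  0   3 ]
  [ 2  -4  21  1  29 ]
R3 → R3 − 2·R1
  [ 1  -2   3   1   9 ]
  [ 0   0   3   0   3 ]
  [ 0   0  15  -1  11 ]
R2 → 1/3·R2
  [ 1  -2   3   1   9 ]
  [ 0   0   1   0   1 ]
  [ 0   0  15  -1  11 ]
R3 → R3 − 15·R2
  [ 1  -2  3   1   9 ]
  [ 0   0  1   0   1 ]
  [ 0   0  0  -1  -4 ]
R3 → -1·R3
  [ 1  -2  3  1  9 ]
  [ 0   0  1  0  1 ]
  [ 0   0  0  1  4 ]
R1 → R1 − R3
  [ 1  -2  3  0  5 ]
  [ 0   0  1  0  1 ]
  [ 0   0  0  1  4 ]
R1 → R1 − 3·R2
  [ 1  -2  0  0  2 ]
  [ 0   0  1  0  1 ]
  [ 0   0  0  1  4 ]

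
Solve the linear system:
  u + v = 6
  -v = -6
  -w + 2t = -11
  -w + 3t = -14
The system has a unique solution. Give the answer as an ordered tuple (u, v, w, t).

Form the augmented matrix and row-reduce:
  [ 1   1   0  0  |    6 ]
  [ 0  -1   0  0  |   -6 ]
  [ 0   0  -1  2  |  -11 ]
  [ 0   0  -1  3  |  -14 ]
r2 → -1·r2
  [ 1  1   0  0  |    6 ]
  [ 0  1   0  0  |    6 ]
  [ 0  0  -1  2  |  -11 ]
  [ 0  0  -1  3  |  -14 ]
r3 → -1·r3
  [ 1  1   0   0  |    6 ]
  [ 0  1   0   0  |    6 ]
  [ 0  0   1  -2  |   11 ]
  [ 0  0  -1   3  |  -14 ]
r4 → r4 + r3
  [ 1  1  0   0  |   6 ]
  [ 0  1  0   0  |   6 ]
  [ 0  0  1  -2  |  11 ]
  [ 0  0  0   1  |  -3 ]
r3 → r3 + 2·r4
  [ 1  1  0  0  |   6 ]
  [ 0  1  0  0  |   6 ]
  [ 0  0  1  0  |   5 ]
  [ 0  0  0  1  |  -3 ]
r1 → r1 − r2
  [ 1  0  0  0  |   0 ]
  [ 0  1  0  0  |   6 ]
  [ 0  0  1  0  |   5 ]
  [ 0  0  0  1  |  -3 ]
Reading off the last column: u = 0, v = 6, w = 5, t = -3.

(0, 6, 5, -3)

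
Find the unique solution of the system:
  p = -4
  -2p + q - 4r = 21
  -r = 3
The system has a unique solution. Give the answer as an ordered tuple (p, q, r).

(-4, 1, -3)

Form the augmented matrix and row-reduce:
  [  1  0   0  |  -4 ]
  [ -2  1  -4  |  21 ]
  [  0  0  -1  |   3 ]
R2 -> R2 + 2·R1
R3 -> -1·R3
R2 -> R2 + 4·R3
Reading off the last column: p = -4, q = 1, r = -3.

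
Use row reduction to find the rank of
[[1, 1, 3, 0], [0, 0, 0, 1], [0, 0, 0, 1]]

rank = 2

R3 := R3 − R2
  [ 1  1  3  0 ]
  [ 0  0  0  1 ]
  [ 0  0  0  0 ]
The reduced form has 2 nonzero rows.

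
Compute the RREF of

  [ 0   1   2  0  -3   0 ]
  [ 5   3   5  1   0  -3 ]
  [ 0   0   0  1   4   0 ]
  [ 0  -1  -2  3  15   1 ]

[[1, 0, -1/5, 0, 1, 0], [0, 1, 2, 0, -3, 0], [0, 0, 0, 1, 4, 0], [0, 0, 0, 0, 0, 1]]

R1 <-> R2
R1 := 1/5·R1
R4 := R4 + R2
R4 := R4 − 3·R3
R1 := R1 + 3/5·R4
R1 := R1 − 1/5·R3
R1 := R1 − 3/5·R2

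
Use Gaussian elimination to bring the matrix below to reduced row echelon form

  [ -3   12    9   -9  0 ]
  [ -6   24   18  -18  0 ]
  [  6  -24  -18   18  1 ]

r1 -> -1/3·r1
  [  1   -4   -3    3  0 ]
  [ -6   24   18  -18  0 ]
  [  6  -24  -18   18  1 ]
r2 -> r2 + 6·r1
  [ 1   -4   -3   3  0 ]
  [ 0    0    0   0  0 ]
  [ 6  -24  -18  18  1 ]
r3 -> r3 − 6·r1
  [ 1  -4  -3  3  0 ]
  [ 0   0   0  0  0 ]
  [ 0   0   0  0  1 ]
r2 <-> r3
  [ 1  -4  -3  3  0 ]
  [ 0   0   0  0  1 ]
  [ 0   0   0  0  0 ]

[[1, -4, -3, 3, 0], [0, 0, 0, 0, 1], [0, 0, 0, 0, 0]]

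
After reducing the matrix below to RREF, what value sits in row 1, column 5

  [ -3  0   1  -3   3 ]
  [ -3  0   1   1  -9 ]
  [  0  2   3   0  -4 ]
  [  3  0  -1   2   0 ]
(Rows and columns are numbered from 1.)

2

Multiply ρ1 by -1/3.
  [  1  0  -1/3  1  -1 ]
  [ -3  0     1  1  -9 ]
  [  0  2     3  0  -4 ]
  [  3  0    -1  2   0 ]
Add 3 times ρ1 to ρ2.
  [ 1  0  -1/3  1   -1 ]
  [ 0  0     0  4  -12 ]
  [ 0  2     3  0   -4 ]
  [ 3  0    -1  2    0 ]
Subtract 3 times ρ1 from ρ4.
  [ 1  0  -1/3   1   -1 ]
  [ 0  0     0   4  -12 ]
  [ 0  2     3   0   -4 ]
  [ 0  0     0  -1    3 ]
Swap ρ2 and ρ3.
  [ 1  0  -1/3   1   -1 ]
  [ 0  2     3   0   -4 ]
  [ 0  0     0   4  -12 ]
  [ 0  0     0  -1    3 ]
Multiply ρ2 by 1/2.
  [ 1  0  -1/3   1   -1 ]
  [ 0  1   3/2   0   -2 ]
  [ 0  0     0   4  -12 ]
  [ 0  0     0  -1    3 ]
Multiply ρ3 by 1/4.
  [ 1  0  -1/3   1  -1 ]
  [ 0  1   3/2   0  -2 ]
  [ 0  0     0   1  -3 ]
  [ 0  0     0  -1   3 ]
Add ρ3 to ρ4.
  [ 1  0  -1/3  1  -1 ]
  [ 0  1   3/2  0  -2 ]
  [ 0  0     0  1  -3 ]
  [ 0  0     0  0   0 ]
Subtract ρ3 from ρ1.
  [ 1  0  -1/3  0   2 ]
  [ 0  1   3/2  0  -2 ]
  [ 0  0     0  1  -3 ]
  [ 0  0     0  0   0 ]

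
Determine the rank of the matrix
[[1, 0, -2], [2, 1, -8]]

r2 ← r2 − 2·r1
  [ 1  0  -2 ]
  [ 0  1  -4 ]
The reduced form has 2 nonzero rows.

rank = 2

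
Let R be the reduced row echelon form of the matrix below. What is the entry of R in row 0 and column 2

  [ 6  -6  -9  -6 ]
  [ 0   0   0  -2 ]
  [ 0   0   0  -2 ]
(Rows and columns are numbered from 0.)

-3/2

R1 → 1/6·R1
R2 → -1/2·R2
R3 → R3 + 2·R2
R1 → R1 + R2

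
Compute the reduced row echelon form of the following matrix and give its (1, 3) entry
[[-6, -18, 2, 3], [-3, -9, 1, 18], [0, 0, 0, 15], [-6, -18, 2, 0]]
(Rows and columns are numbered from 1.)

ρ1 ← -1/6·ρ1
  [  1    3  -1/3  -1/2 ]
  [ -3   -9     1    18 ]
  [  0    0     0    15 ]
  [ -6  -18     2     0 ]
ρ2 ← ρ2 + 3·ρ1
  [  1    3  -1/3  -1/2 ]
  [  0    0     0  33/2 ]
  [  0    0     0    15 ]
  [ -6  -18     2     0 ]
ρ4 ← ρ4 + 6·ρ1
  [ 1  3  -1/3  -1/2 ]
  [ 0  0     0  33/2 ]
  [ 0  0     0    15 ]
  [ 0  0     0    -3 ]
ρ2 ← 2/33·ρ2
  [ 1  3  -1/3  -1/2 ]
  [ 0  0     0     1 ]
  [ 0  0     0    15 ]
  [ 0  0     0    -3 ]
ρ3 ← ρ3 − 15·ρ2
  [ 1  3  -1/3  -1/2 ]
  [ 0  0     0     1 ]
  [ 0  0     0     0 ]
  [ 0  0     0    -3 ]
ρ4 ← ρ4 + 3·ρ2
  [ 1  3  -1/3  -1/2 ]
  [ 0  0     0     1 ]
  [ 0  0     0     0 ]
  [ 0  0     0     0 ]
ρ1 ← ρ1 + 1/2·ρ2
  [ 1  3  -1/3  0 ]
  [ 0  0     0  1 ]
  [ 0  0     0  0 ]
  [ 0  0     0  0 ]

-1/3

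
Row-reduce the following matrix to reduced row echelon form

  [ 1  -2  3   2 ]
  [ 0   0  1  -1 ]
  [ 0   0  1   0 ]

[[1, -2, 0, 0], [0, 0, 1, 0], [0, 0, 0, 1]]

R3 := R3 − R2
  [ 1  -2  3   2 ]
  [ 0   0  1  -1 ]
  [ 0   0  0   1 ]
R2 := R2 + R3
  [ 1  -2  3  2 ]
  [ 0   0  1  0 ]
  [ 0   0  0  1 ]
R1 := R1 − 2·R3
  [ 1  -2  3  0 ]
  [ 0   0  1  0 ]
  [ 0   0  0  1 ]
R1 := R1 − 3·R2
  [ 1  -2  0  0 ]
  [ 0   0  1  0 ]
  [ 0   0  0  1 ]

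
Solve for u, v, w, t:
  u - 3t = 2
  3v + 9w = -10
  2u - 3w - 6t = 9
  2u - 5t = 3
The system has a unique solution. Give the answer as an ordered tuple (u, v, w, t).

Form the augmented matrix and row-reduce:
  [ 1  0   0  -3  |    2 ]
  [ 0  3   9   0  |  -10 ]
  [ 2  0  -3  -6  |    9 ]
  [ 2  0   0  -5  |    3 ]
R3 -> R3 − 2·R1
  [ 1  0   0  -3  |    2 ]
  [ 0  3   9   0  |  -10 ]
  [ 0  0  -3   0  |    5 ]
  [ 2  0   0  -5  |    3 ]
R4 -> R4 − 2·R1
  [ 1  0   0  -3  |    2 ]
  [ 0  3   9   0  |  -10 ]
  [ 0  0  -3   0  |    5 ]
  [ 0  0   0   1  |   -1 ]
R2 -> 1/3·R2
  [ 1  0   0  -3  |      2 ]
  [ 0  1   3   0  |  -10/3 ]
  [ 0  0  -3   0  |      5 ]
  [ 0  0   0   1  |     -1 ]
R3 -> -1/3·R3
  [ 1  0  0  -3  |      2 ]
  [ 0  1  3   0  |  -10/3 ]
  [ 0  0  1   0  |   -5/3 ]
  [ 0  0  0   1  |     -1 ]
R1 -> R1 + 3·R4
  [ 1  0  0  0  |     -1 ]
  [ 0  1  3  0  |  -10/3 ]
  [ 0  0  1  0  |   -5/3 ]
  [ 0  0  0  1  |     -1 ]
R2 -> R2 − 3·R3
  [ 1  0  0  0  |    -1 ]
  [ 0  1  0  0  |   5/3 ]
  [ 0  0  1  0  |  -5/3 ]
  [ 0  0  0  1  |    -1 ]
Reading off the last column: u = -1, v = 5/3, w = -5/3, t = -1.

(-1, 5/3, -5/3, -1)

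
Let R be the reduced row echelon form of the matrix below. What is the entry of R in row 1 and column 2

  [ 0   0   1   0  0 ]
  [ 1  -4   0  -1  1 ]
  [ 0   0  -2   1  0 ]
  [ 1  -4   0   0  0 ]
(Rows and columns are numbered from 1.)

-4

ρ1 ↔ ρ2
  [ 1  -4   0  -1  1 ]
  [ 0   0   1   0  0 ]
  [ 0   0  -2   1  0 ]
  [ 1  -4   0   0  0 ]
ρ4 -> ρ4 − ρ1
  [ 1  -4   0  -1   1 ]
  [ 0   0   1   0   0 ]
  [ 0   0  -2   1   0 ]
  [ 0   0   0   1  -1 ]
ρ3 -> ρ3 + 2·ρ2
  [ 1  -4  0  -1   1 ]
  [ 0   0  1   0   0 ]
  [ 0   0  0   1   0 ]
  [ 0   0  0   1  -1 ]
ρ4 -> ρ4 − ρ3
  [ 1  -4  0  -1   1 ]
  [ 0   0  1   0   0 ]
  [ 0   0  0   1   0 ]
  [ 0   0  0   0  -1 ]
ρ4 -> -1·ρ4
  [ 1  -4  0  -1  1 ]
  [ 0   0  1   0  0 ]
  [ 0   0  0   1  0 ]
  [ 0   0  0   0  1 ]
ρ1 -> ρ1 − ρ4
  [ 1  -4  0  -1  0 ]
  [ 0   0  1   0  0 ]
  [ 0   0  0   1  0 ]
  [ 0   0  0   0  1 ]
ρ1 -> ρ1 + ρ3
  [ 1  -4  0  0  0 ]
  [ 0   0  1  0  0 ]
  [ 0   0  0  1  0 ]
  [ 0   0  0  0  1 ]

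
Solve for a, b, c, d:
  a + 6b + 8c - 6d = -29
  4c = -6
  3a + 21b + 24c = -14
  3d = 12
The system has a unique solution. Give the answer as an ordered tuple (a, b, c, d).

(5, 1/3, -3/2, 4)

Form the augmented matrix and row-reduce:
  [ 1   6   8  -6  |  -29 ]
  [ 0   0   4   0  |   -6 ]
  [ 3  21  24   0  |  -14 ]
  [ 0   0   0   3  |   12 ]
R3 ← R3 − 3·R1
R2 ↔ R3
R2 ← 1/3·R2
R3 ← 1/4·R3
R4 ← 1/3·R4
R2 ← R2 − 6·R4
R1 ← R1 + 6·R4
R1 ← R1 − 8·R3
R1 ← R1 − 6·R2
Reading off the last column: a = 5, b = 1/3, c = -3/2, d = 4.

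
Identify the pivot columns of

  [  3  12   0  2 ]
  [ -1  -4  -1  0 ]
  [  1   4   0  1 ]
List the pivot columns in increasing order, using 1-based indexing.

R1 → 1/3·R1
  [  1   4   0  2/3 ]
  [ -1  -4  -1    0 ]
  [  1   4   0    1 ]
R2 → R2 + R1
  [ 1  4   0  2/3 ]
  [ 0  0  -1  2/3 ]
  [ 1  4   0    1 ]
R3 → R3 − R1
  [ 1  4   0  2/3 ]
  [ 0  0  -1  2/3 ]
  [ 0  0   0  1/3 ]
R2 → -1·R2
  [ 1  4  0   2/3 ]
  [ 0  0  1  -2/3 ]
  [ 0  0  0   1/3 ]
R3 → 3·R3
  [ 1  4  0   2/3 ]
  [ 0  0  1  -2/3 ]
  [ 0  0  0     1 ]
R2 → R2 + 2/3·R3
  [ 1  4  0  2/3 ]
  [ 0  0  1    0 ]
  [ 0  0  0    1 ]
R1 → R1 − 2/3·R3
  [ 1  4  0  0 ]
  [ 0  0  1  0 ]
  [ 0  0  0  1 ]
Pivot columns are the columns containing a leading 1.

1, 3, 4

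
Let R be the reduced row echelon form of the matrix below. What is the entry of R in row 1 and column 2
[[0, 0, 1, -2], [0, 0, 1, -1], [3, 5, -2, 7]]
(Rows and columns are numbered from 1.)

Swap R1 and R3.
  [ 3  5  -2   7 ]
  [ 0  0   1  -1 ]
  [ 0  0   1  -2 ]
Multiply R1 by 1/3.
  [ 1  5/3  -2/3  7/3 ]
  [ 0    0     1   -1 ]
  [ 0    0     1   -2 ]
Subtract R2 from R3.
  [ 1  5/3  -2/3  7/3 ]
  [ 0    0     1   -1 ]
  [ 0    0     0   -1 ]
Multiply R3 by -1.
  [ 1  5/3  -2/3  7/3 ]
  [ 0    0     1   -1 ]
  [ 0    0     0    1 ]
Add R3 to R2.
  [ 1  5/3  -2/3  7/3 ]
  [ 0    0     1    0 ]
  [ 0    0     0    1 ]
Subtract 7/3 times R3 from R1.
  [ 1  5/3  -2/3  0 ]
  [ 0    0     1  0 ]
  [ 0    0     0  1 ]
Add 2/3 times R2 to R1.
  [ 1  5/3  0  0 ]
  [ 0    0  1  0 ]
  [ 0    0  0  1 ]

5/3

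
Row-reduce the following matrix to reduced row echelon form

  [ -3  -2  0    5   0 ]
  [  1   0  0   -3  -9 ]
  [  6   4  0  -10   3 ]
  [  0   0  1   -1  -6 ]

[[1, 0, 0, -3, 0], [0, 1, 0, 2, 0], [0, 0, 1, -1, 0], [0, 0, 0, 0, 1]]

ρ1 ← -1/3·ρ1
  [ 1  2/3  0  -5/3   0 ]
  [ 1    0  0    -3  -9 ]
  [ 6    4  0   -10   3 ]
  [ 0    0  1    -1  -6 ]
ρ2 ← ρ2 − ρ1
  [ 1   2/3  0  -5/3   0 ]
  [ 0  -2/3  0  -4/3  -9 ]
  [ 6     4  0   -10   3 ]
  [ 0     0  1    -1  -6 ]
ρ3 ← ρ3 − 6·ρ1
  [ 1   2/3  0  -5/3   0 ]
  [ 0  -2/3  0  -4/3  -9 ]
  [ 0     0  0     0   3 ]
  [ 0     0  1    -1  -6 ]
ρ2 ← -3/2·ρ2
  [ 1  2/3  0  -5/3     0 ]
  [ 0    1  0     2  27/2 ]
  [ 0    0  0     0     3 ]
  [ 0    0  1    -1    -6 ]
ρ3 <-> ρ4
  [ 1  2/3  0  -5/3     0 ]
  [ 0    1  0     2  27/2 ]
  [ 0    0  1    -1    -6 ]
  [ 0    0  0     0     3 ]
ρ4 ← 1/3·ρ4
  [ 1  2/3  0  -5/3     0 ]
  [ 0    1  0     2  27/2 ]
  [ 0    0  1    -1    -6 ]
  [ 0    0  0     0     1 ]
ρ3 ← ρ3 + 6·ρ4
  [ 1  2/3  0  -5/3     0 ]
  [ 0    1  0     2  27/2 ]
  [ 0    0  1    -1     0 ]
  [ 0    0  0     0     1 ]
ρ2 ← ρ2 − 27/2·ρ4
  [ 1  2/3  0  -5/3  0 ]
  [ 0    1  0     2  0 ]
  [ 0    0  1    -1  0 ]
  [ 0    0  0     0  1 ]
ρ1 ← ρ1 − 2/3·ρ2
  [ 1  0  0  -3  0 ]
  [ 0  1  0   2  0 ]
  [ 0  0  1  -1  0 ]
  [ 0  0  0   0  1 ]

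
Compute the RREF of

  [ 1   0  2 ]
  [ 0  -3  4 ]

[[1, 0, 2], [0, 1, -4/3]]

Multiply r2 by -1/3.
  [ 1  0     2 ]
  [ 0  1  -4/3 ]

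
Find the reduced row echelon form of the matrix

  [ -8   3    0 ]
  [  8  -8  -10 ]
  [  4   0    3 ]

R1 → -1/8·R1
R2 → R2 − 8·R1
R3 → R3 − 4·R1
R2 → -1/5·R2
R3 → R3 − 3/2·R2
R1 → R1 + 3/8·R2

[[1, 0, 3/4], [0, 1, 2], [0, 0, 0]]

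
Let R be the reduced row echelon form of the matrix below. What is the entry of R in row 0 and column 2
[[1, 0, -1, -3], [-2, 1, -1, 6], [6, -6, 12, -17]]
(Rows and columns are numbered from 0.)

-1

R2 → R2 + 2·R1
R3 → R3 − 6·R1
R3 → R3 + 6·R2
R1 → R1 + 3·R3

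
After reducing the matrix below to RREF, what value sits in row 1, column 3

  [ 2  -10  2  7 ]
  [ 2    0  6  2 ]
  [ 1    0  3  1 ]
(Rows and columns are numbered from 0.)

-1/2

R1 -> 1/2·R1
  [ 1  -5  1  7/2 ]
  [ 2   0  6    2 ]
  [ 1   0  3    1 ]
R2 -> R2 − 2·R1
  [ 1  -5  1  7/2 ]
  [ 0  10  4   -5 ]
  [ 1   0  3    1 ]
R3 -> R3 − R1
  [ 1  -5  1   7/2 ]
  [ 0  10  4    -5 ]
  [ 0   5  2  -5/2 ]
R2 -> 1/10·R2
  [ 1  -5    1   7/2 ]
  [ 0   1  2/5  -1/2 ]
  [ 0   5    2  -5/2 ]
R3 -> R3 − 5·R2
  [ 1  -5    1   7/2 ]
  [ 0   1  2/5  -1/2 ]
  [ 0   0    0     0 ]
R1 -> R1 + 5·R2
  [ 1  0    3     1 ]
  [ 0  1  2/5  -1/2 ]
  [ 0  0    0     0 ]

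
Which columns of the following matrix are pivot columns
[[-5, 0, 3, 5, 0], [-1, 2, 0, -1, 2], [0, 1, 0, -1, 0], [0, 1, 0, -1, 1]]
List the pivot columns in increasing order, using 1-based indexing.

1, 2, 3, 5

r1 -> -1/5·r1
  [  1  0  -3/5  -1  0 ]
  [ -1  2     0  -1  2 ]
  [  0  1     0  -1  0 ]
  [  0  1     0  -1  1 ]
r2 -> r2 + r1
  [ 1  0  -3/5  -1  0 ]
  [ 0  2  -3/5  -2  2 ]
  [ 0  1     0  -1  0 ]
  [ 0  1     0  -1  1 ]
r2 -> 1/2·r2
  [ 1  0   -3/5  -1  0 ]
  [ 0  1  -3/10  -1  1 ]
  [ 0  1      0  -1  0 ]
  [ 0  1      0  -1  1 ]
r3 -> r3 − r2
  [ 1  0   -3/5  -1   0 ]
  [ 0  1  -3/10  -1   1 ]
  [ 0  0   3/10   0  -1 ]
  [ 0  1      0  -1   1 ]
r4 -> r4 − r2
  [ 1  0   -3/5  -1   0 ]
  [ 0  1  -3/10  -1   1 ]
  [ 0  0   3/10   0  -1 ]
  [ 0  0   3/10   0   0 ]
r3 -> 10/3·r3
  [ 1  0   -3/5  -1      0 ]
  [ 0  1  -3/10  -1      1 ]
  [ 0  0      1   0  -10/3 ]
  [ 0  0   3/10   0      0 ]
r4 -> r4 − 3/10·r3
  [ 1  0   -3/5  -1      0 ]
  [ 0  1  -3/10  -1      1 ]
  [ 0  0      1   0  -10/3 ]
  [ 0  0      0   0      1 ]
r3 -> r3 + 10/3·r4
  [ 1  0   -3/5  -1  0 ]
  [ 0  1  -3/10  -1  1 ]
  [ 0  0      1   0  0 ]
  [ 0  0      0   0  1 ]
r2 -> r2 − r4
  [ 1  0   -3/5  -1  0 ]
  [ 0  1  -3/10  -1  0 ]
  [ 0  0      1   0  0 ]
  [ 0  0      0   0  1 ]
r2 -> r2 + 3/10·r3
  [ 1  0  -3/5  -1  0 ]
  [ 0  1     0  -1  0 ]
  [ 0  0     1   0  0 ]
  [ 0  0     0   0  1 ]
r1 -> r1 + 3/5·r3
  [ 1  0  0  -1  0 ]
  [ 0  1  0  -1  0 ]
  [ 0  0  1   0  0 ]
  [ 0  0  0   0  1 ]
Pivot columns are the columns containing a leading 1.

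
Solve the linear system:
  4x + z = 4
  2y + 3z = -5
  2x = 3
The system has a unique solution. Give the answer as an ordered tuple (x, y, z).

(3/2, 1/2, -2)

Form the augmented matrix and row-reduce:
  [ 4  0  1  |   4 ]
  [ 0  2  3  |  -5 ]
  [ 2  0  0  |   3 ]
Multiply R1 by 1/4.
  [ 1  0  1/4  |   1 ]
  [ 0  2    3  |  -5 ]
  [ 2  0    0  |   3 ]
Subtract 2 times R1 from R3.
  [ 1  0   1/4  |   1 ]
  [ 0  2     3  |  -5 ]
  [ 0  0  -1/2  |   1 ]
Multiply R2 by 1/2.
  [ 1  0   1/4  |     1 ]
  [ 0  1   3/2  |  -5/2 ]
  [ 0  0  -1/2  |     1 ]
Multiply R3 by -2.
  [ 1  0  1/4  |     1 ]
  [ 0  1  3/2  |  -5/2 ]
  [ 0  0    1  |    -2 ]
Subtract 3/2 times R3 from R2.
  [ 1  0  1/4  |    1 ]
  [ 0  1    0  |  1/2 ]
  [ 0  0    1  |   -2 ]
Subtract 1/4 times R3 from R1.
  [ 1  0  0  |  3/2 ]
  [ 0  1  0  |  1/2 ]
  [ 0  0  1  |   -2 ]
Reading off the last column: x = 3/2, y = 1/2, z = -2.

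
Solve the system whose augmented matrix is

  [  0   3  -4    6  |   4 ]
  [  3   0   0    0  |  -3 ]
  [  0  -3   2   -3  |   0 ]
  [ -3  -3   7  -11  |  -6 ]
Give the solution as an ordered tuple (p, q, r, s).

(-1, -4/3, -5, -2)

r1 <=> r2
  [  3   0   0    0  |  -3 ]
  [  0   3  -4    6  |   4 ]
  [  0  -3   2   -3  |   0 ]
  [ -3  -3   7  -11  |  -6 ]
r1 → 1/3·r1
  [  1   0   0    0  |  -1 ]
  [  0   3  -4    6  |   4 ]
  [  0  -3   2   -3  |   0 ]
  [ -3  -3   7  -11  |  -6 ]
r4 → r4 + 3·r1
  [ 1   0   0    0  |  -1 ]
  [ 0   3  -4    6  |   4 ]
  [ 0  -3   2   -3  |   0 ]
  [ 0  -3   7  -11  |  -9 ]
r2 → 1/3·r2
  [ 1   0     0    0  |   -1 ]
  [ 0   1  -4/3    2  |  4/3 ]
  [ 0  -3     2   -3  |    0 ]
  [ 0  -3     7  -11  |   -9 ]
r3 → r3 + 3·r2
  [ 1   0     0    0  |   -1 ]
  [ 0   1  -4/3    2  |  4/3 ]
  [ 0   0    -2    3  |    4 ]
  [ 0  -3     7  -11  |   -9 ]
r4 → r4 + 3·r2
  [ 1  0     0   0  |   -1 ]
  [ 0  1  -4/3   2  |  4/3 ]
  [ 0  0    -2   3  |    4 ]
  [ 0  0     3  -5  |   -5 ]
r3 → -1/2·r3
  [ 1  0     0     0  |   -1 ]
  [ 0  1  -4/3     2  |  4/3 ]
  [ 0  0     1  -3/2  |   -2 ]
  [ 0  0     3    -5  |   -5 ]
r4 → r4 − 3·r3
  [ 1  0     0     0  |   -1 ]
  [ 0  1  -4/3     2  |  4/3 ]
  [ 0  0     1  -3/2  |   -2 ]
  [ 0  0     0  -1/2  |    1 ]
r4 → -2·r4
  [ 1  0     0     0  |   -1 ]
  [ 0  1  -4/3     2  |  4/3 ]
  [ 0  0     1  -3/2  |   -2 ]
  [ 0  0     0     1  |   -2 ]
r3 → r3 + 3/2·r4
  [ 1  0     0  0  |   -1 ]
  [ 0  1  -4/3  2  |  4/3 ]
  [ 0  0     1  0  |   -5 ]
  [ 0  0     0  1  |   -2 ]
r2 → r2 − 2·r4
  [ 1  0     0  0  |    -1 ]
  [ 0  1  -4/3  0  |  16/3 ]
  [ 0  0     1  0  |    -5 ]
  [ 0  0     0  1  |    -2 ]
r2 → r2 + 4/3·r3
  [ 1  0  0  0  |    -1 ]
  [ 0  1  0  0  |  -4/3 ]
  [ 0  0  1  0  |    -5 ]
  [ 0  0  0  1  |    -2 ]
Reading off the last column: p = -1, q = -4/3, r = -5, s = -2.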